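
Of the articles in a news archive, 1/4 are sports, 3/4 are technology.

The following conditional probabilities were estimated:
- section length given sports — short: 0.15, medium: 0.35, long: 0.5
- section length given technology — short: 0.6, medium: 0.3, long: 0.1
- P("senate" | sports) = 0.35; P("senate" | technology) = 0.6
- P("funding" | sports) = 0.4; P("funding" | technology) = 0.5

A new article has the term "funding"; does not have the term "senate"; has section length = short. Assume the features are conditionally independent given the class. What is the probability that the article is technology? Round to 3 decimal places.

sports: 0.25 × 0.15 × (1−0.35) × 0.4 = 0.00975
technology: 0.75 × 0.6 × (1−0.6) × 0.5 = 0.09
P(technology | x) = 0.09 / 0.09975 ≈ 0.902

0.902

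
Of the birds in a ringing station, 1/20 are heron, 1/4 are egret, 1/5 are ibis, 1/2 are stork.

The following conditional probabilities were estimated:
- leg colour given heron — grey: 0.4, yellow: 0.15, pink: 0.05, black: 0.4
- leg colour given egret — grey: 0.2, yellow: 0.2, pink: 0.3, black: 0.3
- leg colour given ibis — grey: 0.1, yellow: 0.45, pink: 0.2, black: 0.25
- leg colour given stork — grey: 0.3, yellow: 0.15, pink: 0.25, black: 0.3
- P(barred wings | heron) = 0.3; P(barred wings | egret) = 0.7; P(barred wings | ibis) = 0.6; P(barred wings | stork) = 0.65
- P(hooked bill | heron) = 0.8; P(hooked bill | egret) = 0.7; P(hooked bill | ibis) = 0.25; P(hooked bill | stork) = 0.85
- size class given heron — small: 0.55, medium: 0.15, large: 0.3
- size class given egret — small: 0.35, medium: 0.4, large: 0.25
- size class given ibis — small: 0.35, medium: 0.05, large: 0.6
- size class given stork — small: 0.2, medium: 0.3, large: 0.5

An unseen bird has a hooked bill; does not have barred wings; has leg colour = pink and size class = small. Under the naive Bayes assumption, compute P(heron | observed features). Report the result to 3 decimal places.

heron: 0.05 × 0.05 × (1−0.3) × 0.8 × 0.55 = 0.00077
egret: 0.25 × 0.3 × (1−0.7) × 0.7 × 0.35 = 0.0055125
ibis: 0.2 × 0.2 × (1−0.6) × 0.25 × 0.35 = 0.0014
stork: 0.5 × 0.25 × (1−0.65) × 0.85 × 0.2 = 0.0074375
P(heron | x) = 0.00077 / 0.01512 ≈ 0.051

0.051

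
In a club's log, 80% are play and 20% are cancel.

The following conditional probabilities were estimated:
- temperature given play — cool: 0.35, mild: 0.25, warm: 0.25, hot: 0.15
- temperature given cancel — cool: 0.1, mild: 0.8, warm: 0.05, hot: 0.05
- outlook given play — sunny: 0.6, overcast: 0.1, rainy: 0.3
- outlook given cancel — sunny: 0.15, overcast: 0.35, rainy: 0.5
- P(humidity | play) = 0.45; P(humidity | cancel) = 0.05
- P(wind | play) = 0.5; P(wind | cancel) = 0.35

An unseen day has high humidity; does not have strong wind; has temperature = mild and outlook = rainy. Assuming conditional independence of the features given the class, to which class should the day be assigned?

play

play: 0.8 × 0.25 × 0.3 × 0.45 × (1−0.5) = 0.0135
cancel: 0.2 × 0.8 × 0.5 × 0.05 × (1−0.35) = 0.0026
Highest score → play.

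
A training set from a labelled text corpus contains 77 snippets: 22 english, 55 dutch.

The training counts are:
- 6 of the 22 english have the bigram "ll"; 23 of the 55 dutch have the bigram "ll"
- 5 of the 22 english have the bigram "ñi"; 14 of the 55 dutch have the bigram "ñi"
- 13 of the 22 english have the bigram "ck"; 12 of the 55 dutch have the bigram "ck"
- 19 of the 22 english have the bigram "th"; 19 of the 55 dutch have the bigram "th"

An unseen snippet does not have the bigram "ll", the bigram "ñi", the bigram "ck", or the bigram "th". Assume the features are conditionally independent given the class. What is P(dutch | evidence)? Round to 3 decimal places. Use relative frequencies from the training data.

0.947

english: (22/77) × (16/22) × (17/22) × (9/22) × (3/22) ≈ 0.00895723
dutch: (55/77) × (32/55) × (41/55) × (43/55) × (36/55) ≈ 0.158535
P(dutch | x) = 0.158535 / 0.16749223 ≈ 0.947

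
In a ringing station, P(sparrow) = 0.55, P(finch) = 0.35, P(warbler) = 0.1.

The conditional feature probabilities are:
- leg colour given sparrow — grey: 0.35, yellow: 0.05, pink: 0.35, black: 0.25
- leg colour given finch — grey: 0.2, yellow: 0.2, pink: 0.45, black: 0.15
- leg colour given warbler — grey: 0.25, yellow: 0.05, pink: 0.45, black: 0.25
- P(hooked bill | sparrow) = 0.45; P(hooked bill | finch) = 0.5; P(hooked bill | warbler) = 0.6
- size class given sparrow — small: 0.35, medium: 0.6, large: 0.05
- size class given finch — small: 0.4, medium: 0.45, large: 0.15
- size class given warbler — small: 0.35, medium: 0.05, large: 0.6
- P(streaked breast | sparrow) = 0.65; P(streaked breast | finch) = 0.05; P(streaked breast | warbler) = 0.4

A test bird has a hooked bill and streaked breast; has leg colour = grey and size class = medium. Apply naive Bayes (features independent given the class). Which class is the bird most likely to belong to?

sparrow

sparrow: 0.55 × 0.35 × 0.45 × 0.6 × 0.65 = 0.03378375
finch: 0.35 × 0.2 × 0.5 × 0.45 × 0.05 = 0.0007875
warbler: 0.1 × 0.25 × 0.6 × 0.05 × 0.4 = 0.0003
Highest score → sparrow.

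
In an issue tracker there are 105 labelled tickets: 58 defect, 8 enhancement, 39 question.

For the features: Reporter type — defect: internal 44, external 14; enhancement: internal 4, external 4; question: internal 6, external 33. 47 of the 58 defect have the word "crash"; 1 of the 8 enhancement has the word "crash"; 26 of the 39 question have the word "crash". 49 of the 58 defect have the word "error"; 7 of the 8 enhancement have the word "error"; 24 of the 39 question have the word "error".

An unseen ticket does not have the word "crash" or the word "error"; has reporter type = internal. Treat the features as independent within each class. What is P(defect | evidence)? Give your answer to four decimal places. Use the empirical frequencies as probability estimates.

defect: (58/105) × (44/58) × (11/58) × (9/58) ≈ 0.0123323
enhancement: (8/105) × (4/8) × (7/8) × (1/8) ≈ 0.00416667
question: (39/105) × (6/39) × (13/39) × (15/39) ≈ 0.00732601
P(defect | x) = 0.0123323 / 0.02382498 ≈ 0.5176

0.5176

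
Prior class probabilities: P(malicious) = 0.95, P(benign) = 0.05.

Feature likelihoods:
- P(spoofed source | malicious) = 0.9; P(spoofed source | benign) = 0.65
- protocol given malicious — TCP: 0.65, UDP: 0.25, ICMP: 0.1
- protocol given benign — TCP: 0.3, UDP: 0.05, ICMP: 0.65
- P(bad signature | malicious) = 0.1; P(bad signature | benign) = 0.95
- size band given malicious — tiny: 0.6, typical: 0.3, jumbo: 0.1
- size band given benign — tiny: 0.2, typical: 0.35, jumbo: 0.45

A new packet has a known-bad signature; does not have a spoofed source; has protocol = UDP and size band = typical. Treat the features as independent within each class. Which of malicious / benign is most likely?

malicious: 0.95 × (1−0.9) × 0.25 × 0.1 × 0.3 = 0.0007125
benign: 0.05 × (1−0.65) × 0.05 × 0.95 × 0.35 = 0.0002909375
Highest score → malicious.

malicious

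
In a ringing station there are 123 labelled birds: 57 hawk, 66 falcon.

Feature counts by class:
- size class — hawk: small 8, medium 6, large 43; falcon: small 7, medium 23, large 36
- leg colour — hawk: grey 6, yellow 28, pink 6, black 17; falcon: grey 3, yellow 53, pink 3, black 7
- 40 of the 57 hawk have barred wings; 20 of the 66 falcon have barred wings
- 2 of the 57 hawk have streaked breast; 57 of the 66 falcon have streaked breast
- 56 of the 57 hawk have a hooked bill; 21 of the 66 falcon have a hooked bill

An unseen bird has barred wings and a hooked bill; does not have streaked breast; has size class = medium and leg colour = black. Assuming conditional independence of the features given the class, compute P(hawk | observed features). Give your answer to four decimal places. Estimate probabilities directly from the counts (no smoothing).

hawk: (57/123) × (6/57) × (17/57) × (40/57) × (55/57) × (56/57) ≈ 0.00967846
falcon: (66/123) × (23/66) × (7/66) × (20/66) × (9/66) × (21/66) ≈ 0.000260758
P(hawk | x) = 0.00967846 / 0.009939218 ≈ 0.9738

0.9738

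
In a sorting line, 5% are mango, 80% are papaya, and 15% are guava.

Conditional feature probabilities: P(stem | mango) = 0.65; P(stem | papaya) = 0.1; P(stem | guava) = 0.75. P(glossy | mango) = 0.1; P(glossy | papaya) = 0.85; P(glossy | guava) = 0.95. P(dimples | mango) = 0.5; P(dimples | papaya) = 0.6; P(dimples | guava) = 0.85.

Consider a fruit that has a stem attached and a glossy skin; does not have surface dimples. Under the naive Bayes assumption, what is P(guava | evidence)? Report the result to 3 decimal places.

0.357

mango: 0.05 × 0.65 × 0.1 × (1−0.5) = 0.001625
papaya: 0.8 × 0.1 × 0.85 × (1−0.6) = 0.0272
guava: 0.15 × 0.75 × 0.95 × (1−0.85) = 0.01603125
P(guava | x) = 0.01603125 / 0.04485625 ≈ 0.357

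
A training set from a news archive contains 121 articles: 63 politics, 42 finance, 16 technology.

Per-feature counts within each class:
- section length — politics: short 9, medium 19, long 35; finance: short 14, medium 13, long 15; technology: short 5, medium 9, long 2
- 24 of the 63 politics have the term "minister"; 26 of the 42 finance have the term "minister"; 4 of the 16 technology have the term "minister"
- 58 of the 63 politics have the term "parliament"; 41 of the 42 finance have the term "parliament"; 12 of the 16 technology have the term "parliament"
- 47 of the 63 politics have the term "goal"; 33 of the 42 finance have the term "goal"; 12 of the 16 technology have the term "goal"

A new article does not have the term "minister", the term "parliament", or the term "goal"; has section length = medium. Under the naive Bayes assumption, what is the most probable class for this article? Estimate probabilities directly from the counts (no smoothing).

technology

politics: (63/121) × (19/63) × (39/63) × (5/63) × (16/63) ≈ 0.0019593
finance: (42/121) × (13/42) × (16/42) × (1/42) × (9/42) ≈ 0.00020882
technology: (16/121) × (9/16) × (12/16) × (4/16) × (4/16) ≈ 0.00348657
Highest score → technology.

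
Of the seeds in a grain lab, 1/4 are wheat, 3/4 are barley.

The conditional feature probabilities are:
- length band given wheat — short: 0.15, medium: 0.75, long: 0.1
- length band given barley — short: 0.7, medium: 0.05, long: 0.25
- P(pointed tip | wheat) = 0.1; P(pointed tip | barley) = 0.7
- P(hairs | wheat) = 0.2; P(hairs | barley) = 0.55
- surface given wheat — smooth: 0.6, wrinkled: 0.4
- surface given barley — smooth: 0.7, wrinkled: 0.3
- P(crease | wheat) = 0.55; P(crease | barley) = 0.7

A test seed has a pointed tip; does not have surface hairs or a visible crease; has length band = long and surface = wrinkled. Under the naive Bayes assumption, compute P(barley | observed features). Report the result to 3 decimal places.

0.937

wheat: 0.25 × 0.1 × 0.1 × (1−0.2) × 0.4 × (1−0.55) = 0.00036
barley: 0.75 × 0.25 × 0.7 × (1−0.55) × 0.3 × (1−0.7) = 0.005315625
P(barley | x) = 0.005315625 / 0.005675625 ≈ 0.937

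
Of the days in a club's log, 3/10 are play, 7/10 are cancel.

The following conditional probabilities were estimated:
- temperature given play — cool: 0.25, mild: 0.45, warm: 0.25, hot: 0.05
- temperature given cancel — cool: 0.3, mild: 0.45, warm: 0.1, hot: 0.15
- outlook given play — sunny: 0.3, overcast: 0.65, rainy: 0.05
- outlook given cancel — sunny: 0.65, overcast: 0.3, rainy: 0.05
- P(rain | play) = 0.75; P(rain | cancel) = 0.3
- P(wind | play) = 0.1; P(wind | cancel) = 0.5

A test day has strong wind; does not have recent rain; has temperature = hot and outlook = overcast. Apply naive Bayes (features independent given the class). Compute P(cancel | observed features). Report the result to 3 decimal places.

play: 0.3 × 0.05 × 0.65 × (1−0.75) × 0.1 = 0.00024375
cancel: 0.7 × 0.15 × 0.3 × (1−0.3) × 0.5 = 0.011025
P(cancel | x) = 0.011025 / 0.01126875 ≈ 0.978

0.978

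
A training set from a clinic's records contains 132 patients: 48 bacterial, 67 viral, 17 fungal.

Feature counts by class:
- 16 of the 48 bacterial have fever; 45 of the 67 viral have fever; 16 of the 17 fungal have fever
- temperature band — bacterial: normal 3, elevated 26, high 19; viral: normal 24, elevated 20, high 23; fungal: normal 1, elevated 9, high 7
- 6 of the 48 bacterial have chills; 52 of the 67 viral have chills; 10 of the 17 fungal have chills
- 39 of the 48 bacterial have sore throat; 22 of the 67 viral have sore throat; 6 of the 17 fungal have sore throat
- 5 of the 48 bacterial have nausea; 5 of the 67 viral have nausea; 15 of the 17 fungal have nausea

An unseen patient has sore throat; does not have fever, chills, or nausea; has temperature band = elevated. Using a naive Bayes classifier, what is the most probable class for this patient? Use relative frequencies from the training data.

bacterial

bacterial: (48/132) × (32/48) × (26/48) × (42/48) × (39/48) × (43/48) ≈ 0.0836309
viral: (67/132) × (22/67) × (20/67) × (15/67) × (22/67) × (62/67) ≈ 0.00338443
fungal: (17/132) × (1/17) × (9/17) × (7/17) × (6/17) × (2/17) ≈ 0.0000685728
Highest score → bacterial.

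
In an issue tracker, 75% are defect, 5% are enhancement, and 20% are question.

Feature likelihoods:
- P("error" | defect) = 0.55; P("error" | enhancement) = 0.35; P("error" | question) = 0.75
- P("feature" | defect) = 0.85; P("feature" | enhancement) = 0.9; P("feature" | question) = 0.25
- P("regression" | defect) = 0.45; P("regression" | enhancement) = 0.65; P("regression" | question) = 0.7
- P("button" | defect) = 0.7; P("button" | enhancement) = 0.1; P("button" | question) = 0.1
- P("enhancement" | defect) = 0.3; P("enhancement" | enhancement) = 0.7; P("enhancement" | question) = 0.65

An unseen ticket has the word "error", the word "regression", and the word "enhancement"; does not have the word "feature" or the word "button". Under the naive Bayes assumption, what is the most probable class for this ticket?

defect: 0.75 × 0.55 × (1−0.85) × 0.45 × (1−0.7) × 0.3 = 0.0025059375
enhancement: 0.05 × 0.35 × (1−0.9) × 0.65 × (1−0.1) × 0.7 = 0.000716625
question: 0.2 × 0.75 × (1−0.25) × 0.7 × (1−0.1) × 0.65 = 0.04606875
Highest score → question.

question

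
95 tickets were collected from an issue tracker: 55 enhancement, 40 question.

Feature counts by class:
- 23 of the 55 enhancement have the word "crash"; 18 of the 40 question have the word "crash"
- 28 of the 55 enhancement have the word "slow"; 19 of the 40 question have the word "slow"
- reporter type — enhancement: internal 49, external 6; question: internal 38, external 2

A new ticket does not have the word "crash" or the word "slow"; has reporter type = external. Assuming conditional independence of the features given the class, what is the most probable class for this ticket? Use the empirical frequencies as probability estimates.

enhancement: (55/95) × (32/55) × (27/55) × (6/55) ≈ 0.0180391
question: (40/95) × (22/40) × (21/40) × (2/40) ≈ 0.00607895
Highest score → enhancement.

enhancement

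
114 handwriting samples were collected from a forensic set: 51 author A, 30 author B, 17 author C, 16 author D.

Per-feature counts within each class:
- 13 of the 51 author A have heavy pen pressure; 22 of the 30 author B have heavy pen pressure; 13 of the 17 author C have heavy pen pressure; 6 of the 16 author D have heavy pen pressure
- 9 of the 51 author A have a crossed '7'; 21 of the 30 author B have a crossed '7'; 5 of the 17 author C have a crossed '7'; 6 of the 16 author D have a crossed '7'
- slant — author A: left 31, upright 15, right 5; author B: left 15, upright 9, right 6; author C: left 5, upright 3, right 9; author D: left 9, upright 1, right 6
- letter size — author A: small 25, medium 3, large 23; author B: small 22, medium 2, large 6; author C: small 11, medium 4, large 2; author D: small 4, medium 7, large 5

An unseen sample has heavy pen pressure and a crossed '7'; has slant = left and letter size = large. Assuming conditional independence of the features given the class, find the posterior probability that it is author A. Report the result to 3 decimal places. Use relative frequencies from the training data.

author A: (51/114) × (13/51) × (9/51) × (31/51) × (23/51) ≈ 0.00551645
author B: (30/114) × (22/30) × (21/30) × (15/30) × (6/30) ≈ 0.0135088
author C: (17/114) × (13/17) × (5/17) × (5/17) × (2/17) ≈ 0.00116054
author D: (16/114) × (6/16) × (6/16) × (9/16) × (5/16) ≈ 0.00346937
P(author A | x) = 0.00551645 / 0.02365516 ≈ 0.233

0.233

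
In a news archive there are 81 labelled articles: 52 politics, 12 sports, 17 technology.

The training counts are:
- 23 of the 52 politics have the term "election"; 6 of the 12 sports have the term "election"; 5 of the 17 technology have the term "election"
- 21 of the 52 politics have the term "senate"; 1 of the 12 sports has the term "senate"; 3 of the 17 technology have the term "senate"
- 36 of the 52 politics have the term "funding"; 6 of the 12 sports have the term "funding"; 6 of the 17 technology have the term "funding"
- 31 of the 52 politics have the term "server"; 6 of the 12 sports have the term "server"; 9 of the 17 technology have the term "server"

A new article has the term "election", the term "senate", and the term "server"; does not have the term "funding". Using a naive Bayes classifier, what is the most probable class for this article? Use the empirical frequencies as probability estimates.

politics: (52/81) × (23/52) × (21/52) × (16/52) × (31/52) ≈ 0.0210346
sports: (12/81) × (6/12) × (1/12) × (6/12) × (6/12) ≈ 0.00154321
technology: (17/81) × (5/17) × (3/17) × (11/17) × (9/17) ≈ 0.0037316
Highest score → politics.

politics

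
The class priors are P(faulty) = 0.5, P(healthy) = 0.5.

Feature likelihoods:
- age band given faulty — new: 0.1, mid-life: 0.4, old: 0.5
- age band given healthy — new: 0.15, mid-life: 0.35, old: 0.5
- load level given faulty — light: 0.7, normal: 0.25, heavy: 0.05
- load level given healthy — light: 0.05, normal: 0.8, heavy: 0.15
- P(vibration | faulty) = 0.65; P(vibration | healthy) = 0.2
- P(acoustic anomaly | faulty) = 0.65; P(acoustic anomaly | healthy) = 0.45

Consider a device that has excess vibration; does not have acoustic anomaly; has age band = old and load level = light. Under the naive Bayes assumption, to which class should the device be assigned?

faulty

faulty: 0.5 × 0.5 × 0.7 × 0.65 × (1−0.65) = 0.0398125
healthy: 0.5 × 0.5 × 0.05 × 0.2 × (1−0.45) = 0.001375
Highest score → faulty.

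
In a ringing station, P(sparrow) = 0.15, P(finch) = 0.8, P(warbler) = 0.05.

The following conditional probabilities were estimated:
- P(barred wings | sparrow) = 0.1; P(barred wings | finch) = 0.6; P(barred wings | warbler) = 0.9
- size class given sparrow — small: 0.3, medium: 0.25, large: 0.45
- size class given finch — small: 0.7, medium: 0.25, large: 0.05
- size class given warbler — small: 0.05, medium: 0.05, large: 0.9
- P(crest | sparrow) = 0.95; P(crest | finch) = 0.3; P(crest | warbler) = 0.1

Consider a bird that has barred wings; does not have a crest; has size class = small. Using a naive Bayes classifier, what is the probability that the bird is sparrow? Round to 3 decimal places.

sparrow: 0.15 × 0.1 × 0.3 × (1−0.95) = 0.000225
finch: 0.8 × 0.6 × 0.7 × (1−0.3) = 0.2352
warbler: 0.05 × 0.9 × 0.05 × (1−0.1) = 0.002025
P(sparrow | x) = 0.000225 / 0.23745 ≈ 0.001

0.001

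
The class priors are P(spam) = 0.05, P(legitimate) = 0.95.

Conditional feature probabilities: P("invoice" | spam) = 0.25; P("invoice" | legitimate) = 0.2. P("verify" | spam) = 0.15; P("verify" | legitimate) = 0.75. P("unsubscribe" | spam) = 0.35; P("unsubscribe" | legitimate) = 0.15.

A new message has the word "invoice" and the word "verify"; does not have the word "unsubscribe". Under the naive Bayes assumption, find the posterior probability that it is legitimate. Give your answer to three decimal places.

spam: 0.05 × 0.25 × 0.15 × (1−0.35) = 0.00121875
legitimate: 0.95 × 0.2 × 0.75 × (1−0.15) = 0.121125
P(legitimate | x) = 0.121125 / 0.12234375 ≈ 0.990

0.990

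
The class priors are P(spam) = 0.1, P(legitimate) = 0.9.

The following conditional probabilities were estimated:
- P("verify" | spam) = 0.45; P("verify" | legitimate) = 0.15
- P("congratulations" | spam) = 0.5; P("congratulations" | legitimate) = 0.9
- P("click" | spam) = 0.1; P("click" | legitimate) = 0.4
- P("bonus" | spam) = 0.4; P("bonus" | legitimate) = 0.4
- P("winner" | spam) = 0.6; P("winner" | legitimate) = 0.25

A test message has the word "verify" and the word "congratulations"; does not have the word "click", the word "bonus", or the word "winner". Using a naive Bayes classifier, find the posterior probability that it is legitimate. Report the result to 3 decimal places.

spam: 0.1 × 0.45 × 0.5 × (1−0.1) × (1−0.4) × (1−0.6) = 0.00486
legitimate: 0.9 × 0.15 × 0.9 × (1−0.4) × (1−0.4) × (1−0.25) = 0.032805
P(legitimate | x) = 0.032805 / 0.037665 ≈ 0.871

0.871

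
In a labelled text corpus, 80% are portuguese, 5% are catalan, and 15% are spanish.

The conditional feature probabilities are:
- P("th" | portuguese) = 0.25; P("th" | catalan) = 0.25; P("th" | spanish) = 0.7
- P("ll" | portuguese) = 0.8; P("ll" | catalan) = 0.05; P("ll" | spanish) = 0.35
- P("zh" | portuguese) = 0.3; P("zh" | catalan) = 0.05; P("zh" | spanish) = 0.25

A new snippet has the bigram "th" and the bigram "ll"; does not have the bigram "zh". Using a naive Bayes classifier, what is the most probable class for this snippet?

portuguese: 0.8 × 0.25 × 0.8 × (1−0.3) = 0.112
catalan: 0.05 × 0.25 × 0.05 × (1−0.05) = 0.00059375
spanish: 0.15 × 0.7 × 0.35 × (1−0.25) = 0.0275625
Highest score → portuguese.

portuguese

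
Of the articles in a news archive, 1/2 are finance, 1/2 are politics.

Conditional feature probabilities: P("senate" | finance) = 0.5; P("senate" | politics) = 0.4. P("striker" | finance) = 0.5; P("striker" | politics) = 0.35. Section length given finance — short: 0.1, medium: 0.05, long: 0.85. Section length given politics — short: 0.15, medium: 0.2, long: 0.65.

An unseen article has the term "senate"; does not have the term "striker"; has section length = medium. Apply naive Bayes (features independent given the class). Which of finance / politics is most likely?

politics

finance: 0.5 × 0.5 × (1−0.5) × 0.05 = 0.00625
politics: 0.5 × 0.4 × (1−0.35) × 0.2 = 0.026
Highest score → politics.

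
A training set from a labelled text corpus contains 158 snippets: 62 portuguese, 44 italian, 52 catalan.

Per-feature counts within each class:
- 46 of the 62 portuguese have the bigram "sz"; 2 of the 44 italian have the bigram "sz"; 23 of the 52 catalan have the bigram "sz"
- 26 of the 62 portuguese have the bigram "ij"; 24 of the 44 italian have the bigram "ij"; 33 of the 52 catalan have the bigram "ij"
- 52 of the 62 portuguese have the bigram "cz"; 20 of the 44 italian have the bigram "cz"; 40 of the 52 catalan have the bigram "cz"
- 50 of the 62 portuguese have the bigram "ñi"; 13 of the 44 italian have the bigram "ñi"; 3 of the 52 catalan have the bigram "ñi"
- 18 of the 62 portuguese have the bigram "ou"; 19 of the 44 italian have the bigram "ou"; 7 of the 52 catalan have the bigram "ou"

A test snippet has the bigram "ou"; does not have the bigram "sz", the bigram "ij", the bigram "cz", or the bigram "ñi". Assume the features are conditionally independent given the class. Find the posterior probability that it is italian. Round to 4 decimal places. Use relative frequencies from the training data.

portuguese: (62/158) × (16/62) × (36/62) × (10/62) × (12/62) × (18/62) ≈ 0.000532908
italian: (44/158) × (42/44) × (20/44) × (24/44) × (31/44) × (19/44) ≈ 0.0200511
catalan: (52/158) × (29/52) × (19/52) × (12/52) × (49/52) × (7/52) ≈ 0.00196316
P(italian | x) = 0.0200511 / 0.022547168 ≈ 0.8893

0.8893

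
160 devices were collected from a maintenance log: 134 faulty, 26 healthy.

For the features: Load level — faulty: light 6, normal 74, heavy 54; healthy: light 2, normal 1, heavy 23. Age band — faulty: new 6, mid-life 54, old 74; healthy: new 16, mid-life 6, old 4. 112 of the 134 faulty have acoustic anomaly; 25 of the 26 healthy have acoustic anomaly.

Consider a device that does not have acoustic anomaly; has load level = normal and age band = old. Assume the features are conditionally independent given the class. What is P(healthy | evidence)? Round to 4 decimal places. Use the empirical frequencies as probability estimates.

faulty: (134/160) × (74/134) × (74/134) × (22/134) ≈ 0.0419331
healthy: (26/160) × (1/26) × (4/26) × (1/26) ≈ 0.0000369822
P(healthy | x) = 0.0000369822 / 0.0419700822 ≈ 0.0009

0.0009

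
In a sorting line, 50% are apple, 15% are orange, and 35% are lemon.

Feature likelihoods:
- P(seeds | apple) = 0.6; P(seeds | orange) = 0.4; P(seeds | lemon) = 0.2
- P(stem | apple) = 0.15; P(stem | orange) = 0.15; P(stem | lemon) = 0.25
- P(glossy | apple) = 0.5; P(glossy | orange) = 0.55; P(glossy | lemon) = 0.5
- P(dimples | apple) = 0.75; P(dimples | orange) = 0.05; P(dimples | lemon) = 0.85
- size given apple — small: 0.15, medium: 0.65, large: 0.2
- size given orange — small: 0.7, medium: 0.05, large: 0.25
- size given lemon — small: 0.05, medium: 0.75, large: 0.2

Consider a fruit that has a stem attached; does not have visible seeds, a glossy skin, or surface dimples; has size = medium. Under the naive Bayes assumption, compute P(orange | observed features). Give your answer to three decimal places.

0.043

apple: 0.5 × (1−0.6) × 0.15 × (1−0.5) × (1−0.75) × 0.65 = 0.0024375
orange: 0.15 × (1−0.4) × 0.15 × (1−0.55) × (1−0.05) × 0.05 = 0.0002885625
lemon: 0.35 × (1−0.2) × 0.25 × (1−0.5) × (1−0.85) × 0.75 = 0.0039375
P(orange | x) = 0.0002885625 / 0.0066635625 ≈ 0.043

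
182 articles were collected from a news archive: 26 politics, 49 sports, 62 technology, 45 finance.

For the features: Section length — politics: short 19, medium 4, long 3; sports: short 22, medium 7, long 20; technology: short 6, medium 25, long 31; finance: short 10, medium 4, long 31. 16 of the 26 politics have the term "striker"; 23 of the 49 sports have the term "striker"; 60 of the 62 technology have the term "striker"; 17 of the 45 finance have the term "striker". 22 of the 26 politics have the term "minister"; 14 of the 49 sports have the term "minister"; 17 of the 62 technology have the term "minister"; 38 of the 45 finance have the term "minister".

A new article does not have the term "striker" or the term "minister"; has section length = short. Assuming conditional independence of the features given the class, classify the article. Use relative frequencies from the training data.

sports

politics: (26/182) × (19/26) × (10/26) × (4/26) ≈ 0.00617725
sports: (49/182) × (22/49) × (26/49) × (35/49) ≈ 0.0458142
technology: (62/182) × (6/62) × (2/62) × (45/62) ≈ 0.000771861
finance: (45/182) × (10/45) × (28/45) × (7/45) ≈ 0.00531814
Highest score → sports.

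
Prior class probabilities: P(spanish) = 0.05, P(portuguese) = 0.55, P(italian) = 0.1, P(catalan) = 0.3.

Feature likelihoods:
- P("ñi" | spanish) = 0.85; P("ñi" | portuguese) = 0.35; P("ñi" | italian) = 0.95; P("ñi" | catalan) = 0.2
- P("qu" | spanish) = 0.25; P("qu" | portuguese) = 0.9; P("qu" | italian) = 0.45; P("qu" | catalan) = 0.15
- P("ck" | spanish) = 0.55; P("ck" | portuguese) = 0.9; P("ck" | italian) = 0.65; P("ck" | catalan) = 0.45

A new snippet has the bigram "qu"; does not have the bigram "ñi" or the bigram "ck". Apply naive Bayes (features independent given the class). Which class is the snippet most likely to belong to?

spanish: 0.05 × (1−0.85) × 0.25 × (1−0.55) = 0.00084375
portuguese: 0.55 × (1−0.35) × 0.9 × (1−0.9) = 0.032175
italian: 0.1 × (1−0.95) × 0.45 × (1−0.65) = 0.0007875
catalan: 0.3 × (1−0.2) × 0.15 × (1−0.45) = 0.0198
Highest score → portuguese.

portuguese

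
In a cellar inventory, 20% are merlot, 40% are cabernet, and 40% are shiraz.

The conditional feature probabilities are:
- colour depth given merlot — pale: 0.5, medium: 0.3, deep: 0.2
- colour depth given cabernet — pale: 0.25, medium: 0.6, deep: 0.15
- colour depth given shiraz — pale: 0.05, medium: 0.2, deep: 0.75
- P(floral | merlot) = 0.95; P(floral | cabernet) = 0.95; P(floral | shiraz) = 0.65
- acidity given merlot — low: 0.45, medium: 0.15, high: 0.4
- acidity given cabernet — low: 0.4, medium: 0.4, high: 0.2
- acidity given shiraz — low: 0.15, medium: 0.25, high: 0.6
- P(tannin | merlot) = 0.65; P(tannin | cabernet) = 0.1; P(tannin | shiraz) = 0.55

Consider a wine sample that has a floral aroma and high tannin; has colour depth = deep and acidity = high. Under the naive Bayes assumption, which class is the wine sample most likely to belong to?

shiraz

merlot: 0.2 × 0.2 × 0.95 × 0.4 × 0.65 = 0.00988
cabernet: 0.4 × 0.15 × 0.95 × 0.2 × 0.1 = 0.00114
shiraz: 0.4 × 0.75 × 0.65 × 0.6 × 0.55 = 0.06435
Highest score → shiraz.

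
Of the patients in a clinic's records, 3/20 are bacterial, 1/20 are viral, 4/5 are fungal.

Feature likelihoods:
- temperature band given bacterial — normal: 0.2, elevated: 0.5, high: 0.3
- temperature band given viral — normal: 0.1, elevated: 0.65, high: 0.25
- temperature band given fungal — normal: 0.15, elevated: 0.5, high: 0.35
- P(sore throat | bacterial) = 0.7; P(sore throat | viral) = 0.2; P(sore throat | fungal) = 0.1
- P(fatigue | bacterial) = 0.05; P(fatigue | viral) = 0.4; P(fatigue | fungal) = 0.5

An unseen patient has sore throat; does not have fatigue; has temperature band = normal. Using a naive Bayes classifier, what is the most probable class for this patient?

bacterial

bacterial: 0.15 × 0.2 × 0.7 × (1−0.05) = 0.01995
viral: 0.05 × 0.1 × 0.2 × (1−0.4) = 0.0006
fungal: 0.8 × 0.15 × 0.1 × (1−0.5) = 0.006
Highest score → bacterial.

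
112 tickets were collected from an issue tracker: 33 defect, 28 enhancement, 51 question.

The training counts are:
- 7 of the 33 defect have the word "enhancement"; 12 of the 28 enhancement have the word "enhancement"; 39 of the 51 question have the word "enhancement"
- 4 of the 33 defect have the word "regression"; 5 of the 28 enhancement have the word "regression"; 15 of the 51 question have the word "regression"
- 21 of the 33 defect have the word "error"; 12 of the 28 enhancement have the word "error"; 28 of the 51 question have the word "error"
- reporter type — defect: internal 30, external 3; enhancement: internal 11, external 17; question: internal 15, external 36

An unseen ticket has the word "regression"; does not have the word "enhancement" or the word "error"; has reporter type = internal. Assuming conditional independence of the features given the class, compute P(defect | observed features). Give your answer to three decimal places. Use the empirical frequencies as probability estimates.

defect: (33/112) × (26/33) × (4/33) × (12/33) × (30/33) ≈ 0.00930199
enhancement: (28/112) × (16/28) × (5/28) × (16/28) × (11/28) ≈ 0.00572678
question: (51/112) × (12/51) × (15/51) × (23/51) × (15/51) ≈ 0.00417987
P(defect | x) = 0.00930199 / 0.01920864 ≈ 0.484

0.484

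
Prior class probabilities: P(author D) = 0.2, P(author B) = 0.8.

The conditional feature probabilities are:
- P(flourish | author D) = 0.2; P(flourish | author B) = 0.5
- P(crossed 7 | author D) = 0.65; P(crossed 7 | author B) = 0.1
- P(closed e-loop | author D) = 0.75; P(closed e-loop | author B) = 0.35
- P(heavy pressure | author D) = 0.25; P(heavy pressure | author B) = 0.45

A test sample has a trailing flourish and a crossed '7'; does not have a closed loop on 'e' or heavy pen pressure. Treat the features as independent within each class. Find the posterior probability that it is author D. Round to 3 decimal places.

0.254

author D: 0.2 × 0.2 × 0.65 × (1−0.75) × (1−0.25) = 0.004875
author B: 0.8 × 0.5 × 0.1 × (1−0.35) × (1−0.45) = 0.0143
P(author D | x) = 0.004875 / 0.019175 ≈ 0.254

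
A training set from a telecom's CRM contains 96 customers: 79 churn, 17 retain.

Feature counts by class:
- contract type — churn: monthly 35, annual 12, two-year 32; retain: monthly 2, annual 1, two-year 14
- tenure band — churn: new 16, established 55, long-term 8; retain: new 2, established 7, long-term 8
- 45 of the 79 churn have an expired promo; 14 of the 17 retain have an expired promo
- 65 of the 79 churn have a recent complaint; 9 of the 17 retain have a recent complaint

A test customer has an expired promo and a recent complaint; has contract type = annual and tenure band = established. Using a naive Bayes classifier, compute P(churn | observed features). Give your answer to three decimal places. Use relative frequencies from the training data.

churn: (79/96) × (12/79) × (55/79) × (45/79) × (65/79) ≈ 0.0407866
retain: (17/96) × (1/17) × (7/17) × (14/17) × (9/17) ≈ 0.00187004
P(churn | x) = 0.0407866 / 0.04265664 ≈ 0.956

0.956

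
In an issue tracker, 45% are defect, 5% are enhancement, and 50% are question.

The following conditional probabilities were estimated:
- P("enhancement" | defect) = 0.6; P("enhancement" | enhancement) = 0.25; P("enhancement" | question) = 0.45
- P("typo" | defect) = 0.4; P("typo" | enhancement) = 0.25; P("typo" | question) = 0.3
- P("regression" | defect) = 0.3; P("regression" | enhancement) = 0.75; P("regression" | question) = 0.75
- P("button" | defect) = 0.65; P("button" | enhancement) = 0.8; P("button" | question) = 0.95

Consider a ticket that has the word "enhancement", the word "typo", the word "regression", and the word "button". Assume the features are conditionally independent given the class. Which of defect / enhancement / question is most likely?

defect: 0.45 × 0.6 × 0.4 × 0.3 × 0.65 = 0.02106
enhancement: 0.05 × 0.25 × 0.25 × 0.75 × 0.8 = 0.001875
question: 0.5 × 0.45 × 0.3 × 0.75 × 0.95 = 0.04809375
Highest score → question.

question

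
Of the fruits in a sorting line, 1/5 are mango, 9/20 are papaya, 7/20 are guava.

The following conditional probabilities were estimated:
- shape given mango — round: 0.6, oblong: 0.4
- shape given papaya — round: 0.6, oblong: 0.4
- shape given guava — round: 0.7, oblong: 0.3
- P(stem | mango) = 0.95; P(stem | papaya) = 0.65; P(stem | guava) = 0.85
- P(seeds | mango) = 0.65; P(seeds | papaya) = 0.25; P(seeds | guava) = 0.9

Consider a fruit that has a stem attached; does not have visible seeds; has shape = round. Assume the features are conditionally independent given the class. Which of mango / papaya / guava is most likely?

mango: 0.2 × 0.6 × 0.95 × (1−0.65) = 0.0399
papaya: 0.45 × 0.6 × 0.65 × (1−0.25) = 0.131625
guava: 0.35 × 0.7 × 0.85 × (1−0.9) = 0.020825
Highest score → papaya.

papaya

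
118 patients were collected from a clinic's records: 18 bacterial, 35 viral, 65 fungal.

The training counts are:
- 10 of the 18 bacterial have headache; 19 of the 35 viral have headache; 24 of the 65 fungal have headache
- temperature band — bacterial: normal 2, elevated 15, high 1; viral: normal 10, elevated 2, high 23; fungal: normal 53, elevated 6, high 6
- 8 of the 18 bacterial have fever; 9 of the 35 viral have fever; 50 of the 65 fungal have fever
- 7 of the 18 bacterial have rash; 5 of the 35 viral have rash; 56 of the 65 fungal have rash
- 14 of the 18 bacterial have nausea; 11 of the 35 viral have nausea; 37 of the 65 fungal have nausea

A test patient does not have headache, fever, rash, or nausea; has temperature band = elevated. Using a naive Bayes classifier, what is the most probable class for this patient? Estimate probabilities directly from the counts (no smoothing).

bacterial

bacterial: (18/118) × (8/18) × (15/18) × (10/18) × (11/18) × (4/18) ≈ 0.00426248
viral: (35/118) × (16/35) × (2/35) × (26/35) × (30/35) × (24/35) ≈ 0.003383
fungal: (65/118) × (41/65) × (6/65) × (15/65) × (9/65) × (28/65) ≈ 0.00044146
Highest score → bacterial.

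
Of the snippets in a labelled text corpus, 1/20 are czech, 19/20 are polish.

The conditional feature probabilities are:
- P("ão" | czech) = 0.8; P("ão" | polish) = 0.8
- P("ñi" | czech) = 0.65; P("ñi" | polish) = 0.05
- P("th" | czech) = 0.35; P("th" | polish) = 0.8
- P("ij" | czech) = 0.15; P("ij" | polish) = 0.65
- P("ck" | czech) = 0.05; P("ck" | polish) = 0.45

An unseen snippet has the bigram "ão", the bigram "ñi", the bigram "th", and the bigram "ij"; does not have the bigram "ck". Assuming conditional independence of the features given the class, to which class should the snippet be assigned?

polish

czech: 0.05 × 0.8 × 0.65 × 0.35 × 0.15 × (1−0.05) = 0.00129675
polish: 0.95 × 0.8 × 0.05 × 0.8 × 0.65 × (1−0.45) = 0.010868
Highest score → polish.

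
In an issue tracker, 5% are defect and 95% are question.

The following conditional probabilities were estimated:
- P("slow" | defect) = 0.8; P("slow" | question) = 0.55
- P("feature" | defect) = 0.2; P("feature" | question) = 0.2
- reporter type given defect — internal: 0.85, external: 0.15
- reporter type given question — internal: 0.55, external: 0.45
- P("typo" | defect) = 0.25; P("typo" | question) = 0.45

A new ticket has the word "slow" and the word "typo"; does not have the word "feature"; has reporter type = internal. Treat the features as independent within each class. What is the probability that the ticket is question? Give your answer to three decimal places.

defect: 0.05 × 0.8 × (1−0.2) × 0.85 × 0.25 = 0.0068
question: 0.95 × 0.55 × (1−0.2) × 0.55 × 0.45 = 0.103455
P(question | x) = 0.103455 / 0.110255 ≈ 0.938

0.938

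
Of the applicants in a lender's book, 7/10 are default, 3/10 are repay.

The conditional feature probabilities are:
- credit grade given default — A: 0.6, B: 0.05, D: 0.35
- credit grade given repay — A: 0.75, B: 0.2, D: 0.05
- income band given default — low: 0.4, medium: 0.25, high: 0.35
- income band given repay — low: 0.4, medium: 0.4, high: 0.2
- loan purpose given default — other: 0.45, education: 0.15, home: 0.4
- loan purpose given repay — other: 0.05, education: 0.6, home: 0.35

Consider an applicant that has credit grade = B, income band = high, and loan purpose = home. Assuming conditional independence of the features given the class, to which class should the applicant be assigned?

default

default: 0.7 × 0.05 × 0.35 × 0.4 = 0.0049
repay: 0.3 × 0.2 × 0.2 × 0.35 = 0.0042
Highest score → default.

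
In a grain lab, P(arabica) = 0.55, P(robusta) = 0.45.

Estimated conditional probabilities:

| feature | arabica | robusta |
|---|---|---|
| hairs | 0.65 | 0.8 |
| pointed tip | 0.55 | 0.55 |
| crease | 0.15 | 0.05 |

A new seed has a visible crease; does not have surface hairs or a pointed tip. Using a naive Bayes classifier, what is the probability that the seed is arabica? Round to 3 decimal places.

0.865

arabica: 0.55 × (1−0.65) × (1−0.55) × 0.15 = 0.01299375
robusta: 0.45 × (1−0.8) × (1−0.55) × 0.05 = 0.002025
P(arabica | x) = 0.01299375 / 0.01501875 ≈ 0.865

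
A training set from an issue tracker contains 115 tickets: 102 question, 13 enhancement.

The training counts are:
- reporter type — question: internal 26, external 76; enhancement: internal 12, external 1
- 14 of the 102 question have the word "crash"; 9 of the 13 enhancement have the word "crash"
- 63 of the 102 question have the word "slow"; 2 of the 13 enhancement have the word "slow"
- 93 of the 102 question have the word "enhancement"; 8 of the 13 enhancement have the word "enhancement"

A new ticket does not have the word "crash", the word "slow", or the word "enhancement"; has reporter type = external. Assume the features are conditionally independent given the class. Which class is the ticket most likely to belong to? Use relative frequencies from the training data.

question: (102/115) × (76/102) × (88/102) × (39/102) × (9/102) ≈ 0.0192356
enhancement: (13/115) × (1/13) × (4/13) × (11/13) × (5/13) ≈ 0.000870753
Highest score → question.

question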